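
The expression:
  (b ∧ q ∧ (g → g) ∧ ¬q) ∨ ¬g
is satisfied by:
  {g: False}


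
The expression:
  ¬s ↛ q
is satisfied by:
  {q: True, s: False}
  {s: False, q: False}
  {s: True, q: True}


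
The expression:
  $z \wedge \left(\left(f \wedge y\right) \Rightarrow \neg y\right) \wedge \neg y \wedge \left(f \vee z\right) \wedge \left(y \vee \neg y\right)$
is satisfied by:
  {z: True, y: False}


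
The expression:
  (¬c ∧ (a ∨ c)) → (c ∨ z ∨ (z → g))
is always true.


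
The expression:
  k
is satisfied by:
  {k: True}


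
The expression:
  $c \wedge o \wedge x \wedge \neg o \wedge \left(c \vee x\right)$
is never true.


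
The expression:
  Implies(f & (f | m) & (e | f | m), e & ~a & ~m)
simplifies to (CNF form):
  (e | ~f) & (~a | ~f) & (~f | ~m)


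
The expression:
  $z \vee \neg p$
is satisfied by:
  {z: True, p: False}
  {p: False, z: False}
  {p: True, z: True}


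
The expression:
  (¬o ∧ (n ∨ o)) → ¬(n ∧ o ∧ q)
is always true.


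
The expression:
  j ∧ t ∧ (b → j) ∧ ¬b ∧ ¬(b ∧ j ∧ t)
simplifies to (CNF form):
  j ∧ t ∧ ¬b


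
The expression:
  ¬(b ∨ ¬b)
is never true.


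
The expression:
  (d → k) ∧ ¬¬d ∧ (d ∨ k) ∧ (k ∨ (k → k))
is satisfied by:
  {d: True, k: True}


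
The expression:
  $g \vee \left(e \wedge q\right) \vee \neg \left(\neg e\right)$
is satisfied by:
  {e: True, g: True}
  {e: True, g: False}
  {g: True, e: False}


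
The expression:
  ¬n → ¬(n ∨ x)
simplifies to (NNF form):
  n ∨ ¬x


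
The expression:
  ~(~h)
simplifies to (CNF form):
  h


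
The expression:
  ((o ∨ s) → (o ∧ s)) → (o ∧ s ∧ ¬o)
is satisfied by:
  {o: True, s: False}
  {s: True, o: False}


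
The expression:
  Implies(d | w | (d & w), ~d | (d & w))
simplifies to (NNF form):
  w | ~d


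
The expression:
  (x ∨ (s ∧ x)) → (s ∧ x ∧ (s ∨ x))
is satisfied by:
  {s: True, x: False}
  {x: False, s: False}
  {x: True, s: True}


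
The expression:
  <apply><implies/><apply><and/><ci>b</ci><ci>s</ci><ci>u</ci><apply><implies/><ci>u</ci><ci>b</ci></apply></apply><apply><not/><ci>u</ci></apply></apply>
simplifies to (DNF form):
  <apply><or/><apply><not/><ci>b</ci></apply><apply><not/><ci>s</ci></apply><apply><not/><ci>u</ci></apply></apply>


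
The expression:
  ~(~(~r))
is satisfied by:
  {r: False}


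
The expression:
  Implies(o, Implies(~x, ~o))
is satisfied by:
  {x: True, o: False}
  {o: False, x: False}
  {o: True, x: True}


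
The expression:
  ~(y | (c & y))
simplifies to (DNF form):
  ~y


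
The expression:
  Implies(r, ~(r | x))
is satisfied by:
  {r: False}


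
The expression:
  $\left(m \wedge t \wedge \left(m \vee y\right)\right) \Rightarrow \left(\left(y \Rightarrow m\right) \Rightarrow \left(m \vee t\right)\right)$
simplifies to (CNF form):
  $\text{True}$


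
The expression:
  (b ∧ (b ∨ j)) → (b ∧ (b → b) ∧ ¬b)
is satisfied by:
  {b: False}


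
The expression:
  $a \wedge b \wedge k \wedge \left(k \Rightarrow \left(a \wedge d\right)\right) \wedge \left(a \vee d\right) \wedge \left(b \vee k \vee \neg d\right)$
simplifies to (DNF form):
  $a \wedge b \wedge d \wedge k$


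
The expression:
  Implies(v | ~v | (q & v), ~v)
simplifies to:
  ~v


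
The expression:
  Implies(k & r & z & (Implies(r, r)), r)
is always true.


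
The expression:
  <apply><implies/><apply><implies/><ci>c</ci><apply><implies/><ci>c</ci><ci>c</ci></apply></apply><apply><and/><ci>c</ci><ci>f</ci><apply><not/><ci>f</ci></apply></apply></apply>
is never true.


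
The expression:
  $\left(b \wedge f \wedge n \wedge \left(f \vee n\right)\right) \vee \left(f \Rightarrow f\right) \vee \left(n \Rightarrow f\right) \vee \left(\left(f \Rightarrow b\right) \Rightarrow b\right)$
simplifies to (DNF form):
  $\text{True}$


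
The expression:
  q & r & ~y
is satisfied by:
  {r: True, q: True, y: False}


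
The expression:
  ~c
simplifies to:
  ~c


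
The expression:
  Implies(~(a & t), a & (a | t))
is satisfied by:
  {a: True}


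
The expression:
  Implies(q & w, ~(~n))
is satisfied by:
  {n: True, w: False, q: False}
  {w: False, q: False, n: False}
  {n: True, q: True, w: False}
  {q: True, w: False, n: False}
  {n: True, w: True, q: False}
  {w: True, n: False, q: False}
  {n: True, q: True, w: True}


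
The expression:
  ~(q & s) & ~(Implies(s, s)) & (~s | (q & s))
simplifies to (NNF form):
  False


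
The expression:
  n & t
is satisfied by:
  {t: True, n: True}


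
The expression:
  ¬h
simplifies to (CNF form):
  ¬h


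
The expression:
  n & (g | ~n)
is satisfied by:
  {g: True, n: True}


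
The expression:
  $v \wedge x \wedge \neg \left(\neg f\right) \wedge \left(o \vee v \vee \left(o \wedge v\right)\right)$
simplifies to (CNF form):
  $f \wedge v \wedge x$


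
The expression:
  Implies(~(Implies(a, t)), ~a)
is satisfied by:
  {t: True, a: False}
  {a: False, t: False}
  {a: True, t: True}


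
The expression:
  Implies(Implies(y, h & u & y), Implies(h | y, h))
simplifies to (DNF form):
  True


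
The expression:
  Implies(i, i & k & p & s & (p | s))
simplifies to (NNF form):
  ~i | (k & p & s)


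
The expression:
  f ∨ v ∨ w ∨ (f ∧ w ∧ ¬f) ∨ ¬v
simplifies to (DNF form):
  True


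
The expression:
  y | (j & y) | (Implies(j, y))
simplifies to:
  y | ~j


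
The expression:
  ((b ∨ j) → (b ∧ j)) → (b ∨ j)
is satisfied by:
  {b: True, j: True}
  {b: True, j: False}
  {j: True, b: False}


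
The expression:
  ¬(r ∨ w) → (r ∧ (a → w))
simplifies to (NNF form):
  r ∨ w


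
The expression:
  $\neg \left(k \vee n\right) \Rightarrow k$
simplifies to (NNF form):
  $k \vee n$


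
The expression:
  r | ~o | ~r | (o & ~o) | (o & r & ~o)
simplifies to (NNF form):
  True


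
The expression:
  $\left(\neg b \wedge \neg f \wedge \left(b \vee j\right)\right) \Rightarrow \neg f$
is always true.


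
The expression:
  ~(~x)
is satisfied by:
  {x: True}


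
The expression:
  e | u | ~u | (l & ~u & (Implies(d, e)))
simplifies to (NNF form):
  True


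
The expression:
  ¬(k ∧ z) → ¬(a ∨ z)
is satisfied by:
  {k: True, a: False, z: False}
  {a: False, z: False, k: False}
  {k: True, z: True, a: False}
  {k: True, a: True, z: True}


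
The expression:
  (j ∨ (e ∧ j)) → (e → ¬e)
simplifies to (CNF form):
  ¬e ∨ ¬j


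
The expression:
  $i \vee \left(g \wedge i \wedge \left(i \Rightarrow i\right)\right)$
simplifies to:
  $i$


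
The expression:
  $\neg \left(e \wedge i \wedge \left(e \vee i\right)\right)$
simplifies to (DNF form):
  $\neg e \vee \neg i$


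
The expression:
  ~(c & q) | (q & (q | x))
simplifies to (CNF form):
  True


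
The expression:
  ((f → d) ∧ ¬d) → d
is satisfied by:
  {d: True, f: True}
  {d: True, f: False}
  {f: True, d: False}


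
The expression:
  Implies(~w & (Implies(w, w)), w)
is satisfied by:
  {w: True}


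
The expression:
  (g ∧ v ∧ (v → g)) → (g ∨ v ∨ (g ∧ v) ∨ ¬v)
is always true.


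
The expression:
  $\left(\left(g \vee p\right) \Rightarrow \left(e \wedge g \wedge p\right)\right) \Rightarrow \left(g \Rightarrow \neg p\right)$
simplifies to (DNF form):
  $\neg e \vee \neg g \vee \neg p$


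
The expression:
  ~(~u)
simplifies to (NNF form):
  u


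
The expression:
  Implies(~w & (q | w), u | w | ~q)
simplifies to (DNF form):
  u | w | ~q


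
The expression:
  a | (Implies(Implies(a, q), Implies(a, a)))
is always true.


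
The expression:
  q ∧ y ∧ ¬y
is never true.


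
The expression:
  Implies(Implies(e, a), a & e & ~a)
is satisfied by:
  {e: True, a: False}


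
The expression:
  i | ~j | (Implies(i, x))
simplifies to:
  True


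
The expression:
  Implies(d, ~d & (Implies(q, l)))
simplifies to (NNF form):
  ~d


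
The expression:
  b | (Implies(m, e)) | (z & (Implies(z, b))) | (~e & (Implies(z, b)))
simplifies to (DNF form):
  b | e | ~m | ~z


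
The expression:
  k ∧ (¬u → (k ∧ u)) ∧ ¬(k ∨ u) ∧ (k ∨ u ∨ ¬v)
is never true.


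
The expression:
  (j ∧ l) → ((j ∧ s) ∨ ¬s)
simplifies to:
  True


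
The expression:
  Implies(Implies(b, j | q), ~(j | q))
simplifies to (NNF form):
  ~j & ~q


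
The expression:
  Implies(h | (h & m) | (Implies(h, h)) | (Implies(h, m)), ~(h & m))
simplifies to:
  ~h | ~m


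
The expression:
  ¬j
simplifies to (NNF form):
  ¬j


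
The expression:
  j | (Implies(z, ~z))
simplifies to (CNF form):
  j | ~z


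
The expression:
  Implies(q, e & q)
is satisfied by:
  {e: True, q: False}
  {q: False, e: False}
  {q: True, e: True}


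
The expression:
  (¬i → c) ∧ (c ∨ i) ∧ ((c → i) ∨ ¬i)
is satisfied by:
  {i: True, c: True}
  {i: True, c: False}
  {c: True, i: False}


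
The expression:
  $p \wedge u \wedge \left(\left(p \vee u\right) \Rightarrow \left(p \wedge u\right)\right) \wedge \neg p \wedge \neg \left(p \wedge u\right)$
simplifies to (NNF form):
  $\text{False}$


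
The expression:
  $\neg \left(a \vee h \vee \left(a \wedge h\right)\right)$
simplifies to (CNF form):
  $\neg a \wedge \neg h$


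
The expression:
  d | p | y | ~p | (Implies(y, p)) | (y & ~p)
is always true.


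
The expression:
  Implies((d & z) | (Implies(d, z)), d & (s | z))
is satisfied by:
  {d: True}


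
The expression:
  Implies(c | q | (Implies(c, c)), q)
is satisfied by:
  {q: True}


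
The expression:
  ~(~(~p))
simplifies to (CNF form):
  ~p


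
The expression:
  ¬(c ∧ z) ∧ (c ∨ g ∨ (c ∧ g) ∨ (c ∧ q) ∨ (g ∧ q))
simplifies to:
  (c ∧ ¬z) ∨ (g ∧ ¬c)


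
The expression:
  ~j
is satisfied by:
  {j: False}


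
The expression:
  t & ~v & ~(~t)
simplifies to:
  t & ~v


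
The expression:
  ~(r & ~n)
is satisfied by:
  {n: True, r: False}
  {r: False, n: False}
  {r: True, n: True}


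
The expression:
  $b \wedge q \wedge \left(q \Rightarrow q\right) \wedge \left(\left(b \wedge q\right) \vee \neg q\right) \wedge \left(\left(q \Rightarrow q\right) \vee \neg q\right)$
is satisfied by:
  {b: True, q: True}


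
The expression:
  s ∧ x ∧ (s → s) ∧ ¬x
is never true.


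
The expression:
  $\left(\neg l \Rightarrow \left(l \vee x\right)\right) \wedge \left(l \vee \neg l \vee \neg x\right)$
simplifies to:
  $l \vee x$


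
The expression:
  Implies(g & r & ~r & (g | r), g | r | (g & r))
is always true.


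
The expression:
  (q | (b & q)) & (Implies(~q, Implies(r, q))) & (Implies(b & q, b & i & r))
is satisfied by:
  {i: True, r: True, q: True, b: False}
  {i: True, q: True, r: False, b: False}
  {r: True, q: True, i: False, b: False}
  {q: True, i: False, r: False, b: False}
  {i: True, b: True, r: True, q: True}


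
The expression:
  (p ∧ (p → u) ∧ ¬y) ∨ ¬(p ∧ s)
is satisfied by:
  {u: True, y: False, s: False, p: False}
  {u: False, y: False, s: False, p: False}
  {u: True, y: True, s: False, p: False}
  {y: True, u: False, s: False, p: False}
  {p: True, u: True, y: False, s: False}
  {p: True, u: False, y: False, s: False}
  {p: True, u: True, y: True, s: False}
  {p: True, y: True, u: False, s: False}
  {s: True, u: True, p: False, y: False}
  {s: True, p: False, y: False, u: False}
  {u: True, s: True, y: True, p: False}
  {s: True, y: True, p: False, u: False}
  {u: True, s: True, p: True, y: False}


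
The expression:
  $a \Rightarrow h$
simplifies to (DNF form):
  $h \vee \neg a$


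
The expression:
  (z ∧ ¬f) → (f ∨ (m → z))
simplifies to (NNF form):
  True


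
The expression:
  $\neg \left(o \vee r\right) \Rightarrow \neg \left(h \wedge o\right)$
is always true.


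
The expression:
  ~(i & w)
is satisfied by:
  {w: False, i: False}
  {i: True, w: False}
  {w: True, i: False}


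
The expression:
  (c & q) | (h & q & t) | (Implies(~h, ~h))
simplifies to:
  True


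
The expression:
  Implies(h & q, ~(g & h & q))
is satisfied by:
  {h: False, q: False, g: False}
  {g: True, h: False, q: False}
  {q: True, h: False, g: False}
  {g: True, q: True, h: False}
  {h: True, g: False, q: False}
  {g: True, h: True, q: False}
  {q: True, h: True, g: False}


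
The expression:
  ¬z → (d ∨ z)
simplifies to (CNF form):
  d ∨ z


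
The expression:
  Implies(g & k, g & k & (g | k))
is always true.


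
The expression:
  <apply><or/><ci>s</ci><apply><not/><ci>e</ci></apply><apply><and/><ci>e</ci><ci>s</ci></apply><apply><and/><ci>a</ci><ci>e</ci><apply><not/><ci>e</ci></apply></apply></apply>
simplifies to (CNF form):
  <apply><or/><ci>s</ci><apply><not/><ci>e</ci></apply></apply>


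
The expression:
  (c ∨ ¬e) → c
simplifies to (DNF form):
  c ∨ e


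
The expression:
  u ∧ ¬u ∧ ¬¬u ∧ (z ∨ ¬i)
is never true.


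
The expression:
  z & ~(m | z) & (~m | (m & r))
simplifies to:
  False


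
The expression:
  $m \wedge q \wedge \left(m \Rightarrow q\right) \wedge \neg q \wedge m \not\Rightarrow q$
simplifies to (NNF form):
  $\text{False}$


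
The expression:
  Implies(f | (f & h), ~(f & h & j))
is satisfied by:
  {h: False, j: False, f: False}
  {f: True, h: False, j: False}
  {j: True, h: False, f: False}
  {f: True, j: True, h: False}
  {h: True, f: False, j: False}
  {f: True, h: True, j: False}
  {j: True, h: True, f: False}


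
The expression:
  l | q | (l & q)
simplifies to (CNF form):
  l | q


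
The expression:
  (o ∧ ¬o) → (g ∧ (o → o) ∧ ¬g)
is always true.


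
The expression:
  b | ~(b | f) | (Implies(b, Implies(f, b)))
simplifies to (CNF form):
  True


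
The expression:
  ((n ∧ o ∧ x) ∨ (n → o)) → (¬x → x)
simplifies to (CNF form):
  (n ∨ x) ∧ (x ∨ ¬o)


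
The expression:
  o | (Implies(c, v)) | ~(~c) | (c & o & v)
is always true.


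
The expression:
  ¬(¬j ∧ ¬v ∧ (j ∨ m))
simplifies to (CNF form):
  j ∨ v ∨ ¬m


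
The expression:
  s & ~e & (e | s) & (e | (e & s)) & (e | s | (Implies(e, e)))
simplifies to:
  False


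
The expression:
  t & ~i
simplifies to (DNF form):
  t & ~i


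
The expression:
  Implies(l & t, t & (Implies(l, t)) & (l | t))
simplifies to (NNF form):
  True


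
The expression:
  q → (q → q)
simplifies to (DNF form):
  True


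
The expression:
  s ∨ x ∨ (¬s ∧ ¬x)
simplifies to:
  True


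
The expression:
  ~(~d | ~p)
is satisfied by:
  {p: True, d: True}


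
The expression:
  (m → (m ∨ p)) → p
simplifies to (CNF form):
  p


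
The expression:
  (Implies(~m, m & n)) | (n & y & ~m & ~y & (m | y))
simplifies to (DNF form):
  m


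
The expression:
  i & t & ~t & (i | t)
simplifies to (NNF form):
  False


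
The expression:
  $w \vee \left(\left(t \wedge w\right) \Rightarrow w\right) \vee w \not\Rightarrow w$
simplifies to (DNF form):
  $\text{True}$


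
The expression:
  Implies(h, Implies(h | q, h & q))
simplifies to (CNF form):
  q | ~h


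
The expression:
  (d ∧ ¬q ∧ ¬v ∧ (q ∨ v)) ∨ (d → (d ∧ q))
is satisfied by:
  {q: True, d: False}
  {d: False, q: False}
  {d: True, q: True}


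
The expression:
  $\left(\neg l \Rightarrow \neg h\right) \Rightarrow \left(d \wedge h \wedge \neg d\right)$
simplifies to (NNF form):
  $h \wedge \neg l$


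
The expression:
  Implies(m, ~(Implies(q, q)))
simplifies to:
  ~m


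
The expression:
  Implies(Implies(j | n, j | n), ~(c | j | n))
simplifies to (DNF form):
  ~c & ~j & ~n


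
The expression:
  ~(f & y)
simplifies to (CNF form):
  ~f | ~y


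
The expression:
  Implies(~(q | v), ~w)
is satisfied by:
  {q: True, v: True, w: False}
  {q: True, w: False, v: False}
  {v: True, w: False, q: False}
  {v: False, w: False, q: False}
  {q: True, v: True, w: True}
  {q: True, w: True, v: False}
  {v: True, w: True, q: False}


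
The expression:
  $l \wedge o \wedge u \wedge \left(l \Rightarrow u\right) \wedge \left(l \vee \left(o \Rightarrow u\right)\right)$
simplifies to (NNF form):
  $l \wedge o \wedge u$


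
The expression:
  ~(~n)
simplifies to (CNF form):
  n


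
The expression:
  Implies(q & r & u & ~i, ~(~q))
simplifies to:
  True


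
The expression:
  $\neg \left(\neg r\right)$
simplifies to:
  $r$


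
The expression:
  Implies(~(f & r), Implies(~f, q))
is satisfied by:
  {q: True, f: True}
  {q: True, f: False}
  {f: True, q: False}


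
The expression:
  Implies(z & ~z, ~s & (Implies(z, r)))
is always true.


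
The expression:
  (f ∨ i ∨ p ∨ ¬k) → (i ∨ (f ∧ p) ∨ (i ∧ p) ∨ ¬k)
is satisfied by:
  {i: True, f: False, k: False, p: False}
  {i: True, p: True, f: False, k: False}
  {i: True, f: True, k: False, p: False}
  {i: True, p: True, f: True, k: False}
  {p: False, f: False, k: False, i: False}
  {p: True, f: False, k: False, i: False}
  {f: True, p: False, k: False, i: False}
  {p: True, f: True, k: False, i: False}
  {k: True, i: True, p: False, f: False}
  {p: True, k: True, i: True, f: False}
  {k: True, i: True, f: True, p: False}
  {p: True, k: True, i: True, f: True}
  {k: True, i: False, f: False, p: False}
  {k: True, p: True, f: True, i: False}


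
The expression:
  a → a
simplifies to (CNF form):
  True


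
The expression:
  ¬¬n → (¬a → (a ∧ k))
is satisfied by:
  {a: True, n: False}
  {n: False, a: False}
  {n: True, a: True}


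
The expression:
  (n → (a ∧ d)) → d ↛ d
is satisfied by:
  {n: True, d: False, a: False}
  {a: True, n: True, d: False}
  {d: True, n: True, a: False}


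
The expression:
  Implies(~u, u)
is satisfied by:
  {u: True}


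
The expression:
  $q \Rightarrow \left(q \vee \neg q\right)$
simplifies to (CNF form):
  $\text{True}$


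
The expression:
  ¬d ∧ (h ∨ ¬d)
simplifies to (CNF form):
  ¬d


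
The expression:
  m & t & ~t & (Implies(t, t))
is never true.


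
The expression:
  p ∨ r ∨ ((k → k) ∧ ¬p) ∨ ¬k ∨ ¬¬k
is always true.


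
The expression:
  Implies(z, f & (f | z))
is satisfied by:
  {f: True, z: False}
  {z: False, f: False}
  {z: True, f: True}


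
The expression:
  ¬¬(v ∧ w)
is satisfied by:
  {w: True, v: True}


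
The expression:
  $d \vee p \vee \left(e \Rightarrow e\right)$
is always true.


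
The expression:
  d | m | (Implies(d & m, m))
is always true.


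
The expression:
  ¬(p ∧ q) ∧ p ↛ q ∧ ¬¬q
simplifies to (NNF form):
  False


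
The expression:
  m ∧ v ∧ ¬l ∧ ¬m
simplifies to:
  False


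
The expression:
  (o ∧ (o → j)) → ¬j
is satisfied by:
  {o: False, j: False}
  {j: True, o: False}
  {o: True, j: False}


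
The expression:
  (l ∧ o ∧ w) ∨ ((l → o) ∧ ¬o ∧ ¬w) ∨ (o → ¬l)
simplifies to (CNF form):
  w ∨ ¬l ∨ ¬o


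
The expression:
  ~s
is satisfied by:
  {s: False}


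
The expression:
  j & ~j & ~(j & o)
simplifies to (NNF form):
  False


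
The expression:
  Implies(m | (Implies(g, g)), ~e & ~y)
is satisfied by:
  {e: False, y: False}


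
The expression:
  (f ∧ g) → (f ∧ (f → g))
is always true.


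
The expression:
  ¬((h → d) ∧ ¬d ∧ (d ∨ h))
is always true.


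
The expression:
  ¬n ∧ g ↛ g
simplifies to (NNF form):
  False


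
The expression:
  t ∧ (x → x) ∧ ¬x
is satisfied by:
  {t: True, x: False}


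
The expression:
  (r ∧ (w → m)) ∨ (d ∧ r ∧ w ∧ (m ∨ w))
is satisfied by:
  {r: True, d: True, m: True, w: False}
  {r: True, d: True, w: False, m: False}
  {r: True, m: True, w: False, d: False}
  {r: True, w: False, m: False, d: False}
  {r: True, d: True, w: True, m: True}
  {r: True, d: True, w: True, m: False}
  {r: True, w: True, m: True, d: False}


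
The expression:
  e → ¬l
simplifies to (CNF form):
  ¬e ∨ ¬l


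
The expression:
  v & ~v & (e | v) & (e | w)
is never true.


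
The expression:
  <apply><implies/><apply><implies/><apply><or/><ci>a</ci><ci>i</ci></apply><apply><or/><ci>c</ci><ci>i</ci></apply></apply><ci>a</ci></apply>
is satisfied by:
  {a: True}


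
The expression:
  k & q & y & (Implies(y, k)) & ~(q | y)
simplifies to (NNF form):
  False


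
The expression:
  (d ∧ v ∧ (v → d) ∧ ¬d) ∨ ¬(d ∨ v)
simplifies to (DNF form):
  ¬d ∧ ¬v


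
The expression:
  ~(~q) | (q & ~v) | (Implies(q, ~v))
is always true.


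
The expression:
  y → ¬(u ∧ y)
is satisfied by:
  {u: False, y: False}
  {y: True, u: False}
  {u: True, y: False}


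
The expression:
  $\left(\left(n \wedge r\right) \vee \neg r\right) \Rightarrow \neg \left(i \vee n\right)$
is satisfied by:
  {r: True, n: False, i: False}
  {n: False, i: False, r: False}
  {r: True, i: True, n: False}


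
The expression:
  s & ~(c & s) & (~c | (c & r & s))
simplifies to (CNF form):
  s & ~c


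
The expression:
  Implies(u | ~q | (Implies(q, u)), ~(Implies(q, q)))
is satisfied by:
  {q: True, u: False}


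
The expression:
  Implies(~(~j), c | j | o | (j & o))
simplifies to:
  True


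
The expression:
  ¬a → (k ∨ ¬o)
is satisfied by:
  {a: True, k: True, o: False}
  {a: True, o: False, k: False}
  {k: True, o: False, a: False}
  {k: False, o: False, a: False}
  {a: True, k: True, o: True}
  {a: True, o: True, k: False}
  {k: True, o: True, a: False}


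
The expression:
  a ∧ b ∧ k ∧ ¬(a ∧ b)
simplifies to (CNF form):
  False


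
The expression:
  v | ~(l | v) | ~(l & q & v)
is always true.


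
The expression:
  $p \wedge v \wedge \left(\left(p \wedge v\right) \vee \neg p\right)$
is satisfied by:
  {p: True, v: True}


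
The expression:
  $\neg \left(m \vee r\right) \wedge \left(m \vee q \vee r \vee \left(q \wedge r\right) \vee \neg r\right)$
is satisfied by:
  {r: False, m: False}


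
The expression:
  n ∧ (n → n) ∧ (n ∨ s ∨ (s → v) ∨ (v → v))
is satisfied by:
  {n: True}


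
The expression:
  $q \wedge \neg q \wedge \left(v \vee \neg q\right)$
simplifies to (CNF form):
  $\text{False}$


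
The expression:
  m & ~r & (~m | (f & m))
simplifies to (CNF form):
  f & m & ~r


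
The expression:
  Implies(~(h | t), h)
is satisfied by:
  {t: True, h: True}
  {t: True, h: False}
  {h: True, t: False}


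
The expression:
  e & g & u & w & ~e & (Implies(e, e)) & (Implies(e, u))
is never true.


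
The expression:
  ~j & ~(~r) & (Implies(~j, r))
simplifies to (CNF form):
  r & ~j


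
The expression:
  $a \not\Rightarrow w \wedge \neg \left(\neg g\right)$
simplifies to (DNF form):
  $a \wedge g \wedge \neg w$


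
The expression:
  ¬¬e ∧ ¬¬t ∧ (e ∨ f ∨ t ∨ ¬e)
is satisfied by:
  {t: True, e: True}


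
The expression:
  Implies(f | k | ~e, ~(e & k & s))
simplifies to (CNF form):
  ~e | ~k | ~s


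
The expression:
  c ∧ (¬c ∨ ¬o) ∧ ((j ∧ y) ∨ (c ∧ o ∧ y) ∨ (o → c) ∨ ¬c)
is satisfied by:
  {c: True, o: False}


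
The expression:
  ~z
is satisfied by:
  {z: False}


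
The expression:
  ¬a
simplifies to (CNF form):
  ¬a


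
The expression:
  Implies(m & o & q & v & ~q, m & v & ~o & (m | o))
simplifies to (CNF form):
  True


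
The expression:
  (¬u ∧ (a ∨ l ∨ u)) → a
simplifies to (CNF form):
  a ∨ u ∨ ¬l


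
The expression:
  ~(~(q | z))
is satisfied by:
  {q: True, z: True}
  {q: True, z: False}
  {z: True, q: False}


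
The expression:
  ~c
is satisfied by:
  {c: False}


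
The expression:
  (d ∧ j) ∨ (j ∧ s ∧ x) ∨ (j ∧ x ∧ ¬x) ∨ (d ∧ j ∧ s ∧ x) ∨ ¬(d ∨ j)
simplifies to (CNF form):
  (d ∨ ¬d) ∧ (j ∨ ¬d) ∧ (d ∨ s ∨ ¬d) ∧ (d ∨ s ∨ ¬j) ∧ (d ∨ x ∨ ¬d) ∧ (d ∨ x ∨ ¬j) ∧ (d ∨ ¬d ∨ ¬j) ∧ (j ∨ s ∨ ¬d) ∧ (j ∨ s ∨ ¬j) ∧ (j ∨ x ∨ ¬d) ∧ (j ∨ x ∨ ¬j) ∧ (j ∨ ¬d ∨ ¬j)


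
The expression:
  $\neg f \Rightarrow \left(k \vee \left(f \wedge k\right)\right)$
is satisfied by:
  {k: True, f: True}
  {k: True, f: False}
  {f: True, k: False}


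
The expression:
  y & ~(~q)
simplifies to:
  q & y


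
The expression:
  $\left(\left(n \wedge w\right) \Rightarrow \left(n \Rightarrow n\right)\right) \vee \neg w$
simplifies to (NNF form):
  $\text{True}$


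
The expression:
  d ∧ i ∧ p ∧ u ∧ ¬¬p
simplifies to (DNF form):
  d ∧ i ∧ p ∧ u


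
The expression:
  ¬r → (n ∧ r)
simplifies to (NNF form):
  r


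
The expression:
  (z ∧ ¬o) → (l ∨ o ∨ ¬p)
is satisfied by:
  {o: True, l: True, p: False, z: False}
  {o: True, p: False, l: False, z: False}
  {l: True, o: False, p: False, z: False}
  {o: False, p: False, l: False, z: False}
  {z: True, o: True, l: True, p: False}
  {z: True, o: True, p: False, l: False}
  {z: True, l: True, o: False, p: False}
  {z: True, o: False, p: False, l: False}
  {o: True, p: True, l: True, z: False}
  {o: True, p: True, z: False, l: False}
  {p: True, l: True, z: False, o: False}
  {p: True, z: False, l: False, o: False}
  {o: True, p: True, z: True, l: True}
  {o: True, p: True, z: True, l: False}
  {p: True, z: True, l: True, o: False}


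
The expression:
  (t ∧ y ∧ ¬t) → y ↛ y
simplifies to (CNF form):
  True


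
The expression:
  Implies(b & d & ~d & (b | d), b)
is always true.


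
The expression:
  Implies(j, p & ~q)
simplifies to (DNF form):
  ~j | (p & ~q)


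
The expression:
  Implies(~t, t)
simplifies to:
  t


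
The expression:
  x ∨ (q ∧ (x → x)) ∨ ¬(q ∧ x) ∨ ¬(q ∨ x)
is always true.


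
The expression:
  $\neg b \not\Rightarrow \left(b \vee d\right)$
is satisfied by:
  {d: False, b: False}


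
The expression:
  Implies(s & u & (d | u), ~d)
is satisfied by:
  {u: False, d: False, s: False}
  {s: True, u: False, d: False}
  {d: True, u: False, s: False}
  {s: True, d: True, u: False}
  {u: True, s: False, d: False}
  {s: True, u: True, d: False}
  {d: True, u: True, s: False}


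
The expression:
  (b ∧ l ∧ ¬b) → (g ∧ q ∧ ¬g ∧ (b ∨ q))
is always true.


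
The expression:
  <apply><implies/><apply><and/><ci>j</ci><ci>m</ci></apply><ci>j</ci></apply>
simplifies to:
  <true/>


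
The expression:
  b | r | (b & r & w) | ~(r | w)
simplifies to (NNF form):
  b | r | ~w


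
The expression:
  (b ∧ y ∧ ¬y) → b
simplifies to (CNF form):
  True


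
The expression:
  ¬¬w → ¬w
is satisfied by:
  {w: False}


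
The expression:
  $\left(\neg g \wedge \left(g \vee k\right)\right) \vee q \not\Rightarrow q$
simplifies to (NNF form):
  $k \wedge \neg g$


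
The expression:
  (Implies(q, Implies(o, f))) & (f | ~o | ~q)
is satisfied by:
  {f: True, q: False, o: False}
  {f: False, q: False, o: False}
  {o: True, f: True, q: False}
  {o: True, f: False, q: False}
  {q: True, f: True, o: False}
  {q: True, f: False, o: False}
  {q: True, o: True, f: True}


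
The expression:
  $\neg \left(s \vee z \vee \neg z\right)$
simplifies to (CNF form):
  $\text{False}$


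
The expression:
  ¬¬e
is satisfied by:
  {e: True}


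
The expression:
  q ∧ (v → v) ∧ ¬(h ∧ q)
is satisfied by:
  {q: True, h: False}


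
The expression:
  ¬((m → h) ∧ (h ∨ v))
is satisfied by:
  {m: True, h: False, v: False}
  {h: False, v: False, m: False}
  {m: True, v: True, h: False}


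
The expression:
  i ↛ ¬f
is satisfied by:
  {i: True, f: True}


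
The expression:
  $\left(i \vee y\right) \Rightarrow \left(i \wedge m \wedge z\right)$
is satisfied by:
  {z: True, m: True, y: False, i: False}
  {z: True, m: False, y: False, i: False}
  {m: True, z: False, y: False, i: False}
  {z: False, m: False, y: False, i: False}
  {i: True, z: True, m: True, y: False}
  {i: True, z: True, y: True, m: True}


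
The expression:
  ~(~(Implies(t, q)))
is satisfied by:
  {q: True, t: False}
  {t: False, q: False}
  {t: True, q: True}


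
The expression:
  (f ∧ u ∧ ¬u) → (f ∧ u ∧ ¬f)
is always true.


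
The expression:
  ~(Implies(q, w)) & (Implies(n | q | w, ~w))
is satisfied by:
  {q: True, w: False}


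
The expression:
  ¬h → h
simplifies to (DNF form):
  h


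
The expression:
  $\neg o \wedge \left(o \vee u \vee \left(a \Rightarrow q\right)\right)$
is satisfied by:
  {q: True, u: True, o: False, a: False}
  {q: True, o: False, u: False, a: False}
  {u: True, q: False, o: False, a: False}
  {q: False, o: False, u: False, a: False}
  {a: True, q: True, u: True, o: False}
  {a: True, q: True, o: False, u: False}
  {a: True, u: True, q: False, o: False}


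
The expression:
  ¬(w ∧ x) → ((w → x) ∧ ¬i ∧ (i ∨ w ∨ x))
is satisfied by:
  {w: True, x: True, i: False}
  {x: True, i: False, w: False}
  {i: True, w: True, x: True}


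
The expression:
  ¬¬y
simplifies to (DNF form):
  y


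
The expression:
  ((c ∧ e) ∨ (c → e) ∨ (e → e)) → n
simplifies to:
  n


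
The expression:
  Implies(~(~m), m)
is always true.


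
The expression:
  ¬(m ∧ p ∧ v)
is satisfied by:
  {p: False, m: False, v: False}
  {v: True, p: False, m: False}
  {m: True, p: False, v: False}
  {v: True, m: True, p: False}
  {p: True, v: False, m: False}
  {v: True, p: True, m: False}
  {m: True, p: True, v: False}


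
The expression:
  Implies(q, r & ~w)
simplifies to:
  ~q | (r & ~w)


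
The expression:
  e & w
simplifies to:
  e & w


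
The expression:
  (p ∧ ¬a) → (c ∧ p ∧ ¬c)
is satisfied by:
  {a: True, p: False}
  {p: False, a: False}
  {p: True, a: True}


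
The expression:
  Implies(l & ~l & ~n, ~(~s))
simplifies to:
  True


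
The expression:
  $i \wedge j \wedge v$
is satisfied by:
  {i: True, j: True, v: True}


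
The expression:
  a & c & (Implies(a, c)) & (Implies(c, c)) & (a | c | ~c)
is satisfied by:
  {a: True, c: True}


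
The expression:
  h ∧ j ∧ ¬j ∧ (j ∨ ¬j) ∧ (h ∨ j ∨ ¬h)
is never true.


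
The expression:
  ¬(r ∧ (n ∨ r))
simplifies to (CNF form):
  ¬r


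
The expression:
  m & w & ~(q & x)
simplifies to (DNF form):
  (m & w & ~q) | (m & w & ~x)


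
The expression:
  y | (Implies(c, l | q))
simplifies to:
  l | q | y | ~c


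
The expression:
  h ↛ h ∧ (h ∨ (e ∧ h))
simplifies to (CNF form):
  False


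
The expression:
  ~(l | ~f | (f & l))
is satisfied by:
  {f: True, l: False}


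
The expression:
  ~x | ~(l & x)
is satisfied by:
  {l: False, x: False}
  {x: True, l: False}
  {l: True, x: False}


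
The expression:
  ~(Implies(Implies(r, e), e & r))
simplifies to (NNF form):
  ~r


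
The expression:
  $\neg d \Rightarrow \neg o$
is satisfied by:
  {d: True, o: False}
  {o: False, d: False}
  {o: True, d: True}


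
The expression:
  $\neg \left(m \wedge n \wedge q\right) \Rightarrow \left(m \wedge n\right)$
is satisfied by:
  {m: True, n: True}


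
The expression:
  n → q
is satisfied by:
  {q: True, n: False}
  {n: False, q: False}
  {n: True, q: True}


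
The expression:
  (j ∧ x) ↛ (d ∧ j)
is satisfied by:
  {j: True, x: True, d: False}


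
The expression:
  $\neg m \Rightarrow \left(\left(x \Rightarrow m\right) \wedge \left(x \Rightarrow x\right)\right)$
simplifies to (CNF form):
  $m \vee \neg x$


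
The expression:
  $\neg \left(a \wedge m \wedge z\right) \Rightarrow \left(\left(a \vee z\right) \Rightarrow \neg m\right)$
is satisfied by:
  {m: False, z: False, a: False}
  {a: True, m: False, z: False}
  {z: True, m: False, a: False}
  {a: True, z: True, m: False}
  {m: True, a: False, z: False}
  {a: True, z: True, m: True}


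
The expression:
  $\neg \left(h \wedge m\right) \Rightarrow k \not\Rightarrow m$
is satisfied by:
  {k: True, h: True, m: False}
  {k: True, h: False, m: False}
  {k: True, m: True, h: True}
  {m: True, h: True, k: False}


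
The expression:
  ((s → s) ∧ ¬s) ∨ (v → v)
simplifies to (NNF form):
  True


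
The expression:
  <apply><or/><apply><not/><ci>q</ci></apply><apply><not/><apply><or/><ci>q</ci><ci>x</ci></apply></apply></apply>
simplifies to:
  <apply><not/><ci>q</ci></apply>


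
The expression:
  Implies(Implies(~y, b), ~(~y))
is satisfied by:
  {y: True, b: False}
  {b: False, y: False}
  {b: True, y: True}


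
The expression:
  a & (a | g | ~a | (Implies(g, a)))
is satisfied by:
  {a: True}


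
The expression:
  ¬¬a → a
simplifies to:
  True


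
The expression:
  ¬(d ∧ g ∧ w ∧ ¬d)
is always true.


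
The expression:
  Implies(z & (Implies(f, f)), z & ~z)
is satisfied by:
  {z: False}


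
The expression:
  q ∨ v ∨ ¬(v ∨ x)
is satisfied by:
  {q: True, v: True, x: False}
  {q: True, v: False, x: False}
  {v: True, q: False, x: False}
  {q: False, v: False, x: False}
  {x: True, q: True, v: True}
  {x: True, q: True, v: False}
  {x: True, v: True, q: False}


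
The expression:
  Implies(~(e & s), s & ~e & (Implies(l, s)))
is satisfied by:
  {s: True}


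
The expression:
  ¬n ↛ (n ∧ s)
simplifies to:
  ¬n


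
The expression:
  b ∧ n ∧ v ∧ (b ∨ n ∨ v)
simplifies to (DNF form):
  b ∧ n ∧ v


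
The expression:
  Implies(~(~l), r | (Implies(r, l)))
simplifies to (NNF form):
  True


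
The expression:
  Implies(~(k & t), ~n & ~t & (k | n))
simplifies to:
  k & (t | ~n)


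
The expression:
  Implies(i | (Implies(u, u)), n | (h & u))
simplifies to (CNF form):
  (h | n) & (n | u)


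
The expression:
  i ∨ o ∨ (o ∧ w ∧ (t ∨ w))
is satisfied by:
  {i: True, o: True}
  {i: True, o: False}
  {o: True, i: False}


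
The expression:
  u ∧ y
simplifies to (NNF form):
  u ∧ y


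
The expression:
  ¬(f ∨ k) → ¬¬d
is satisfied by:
  {d: True, k: True, f: True}
  {d: True, k: True, f: False}
  {d: True, f: True, k: False}
  {d: True, f: False, k: False}
  {k: True, f: True, d: False}
  {k: True, f: False, d: False}
  {f: True, k: False, d: False}


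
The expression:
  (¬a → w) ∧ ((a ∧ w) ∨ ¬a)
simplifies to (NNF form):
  w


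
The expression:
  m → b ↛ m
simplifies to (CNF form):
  ¬m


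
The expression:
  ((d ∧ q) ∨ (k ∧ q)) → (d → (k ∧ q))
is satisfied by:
  {k: True, q: False, d: False}
  {q: False, d: False, k: False}
  {d: True, k: True, q: False}
  {d: True, q: False, k: False}
  {k: True, q: True, d: False}
  {q: True, k: False, d: False}
  {d: True, q: True, k: True}


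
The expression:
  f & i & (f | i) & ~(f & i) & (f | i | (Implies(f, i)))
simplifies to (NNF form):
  False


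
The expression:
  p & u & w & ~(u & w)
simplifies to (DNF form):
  False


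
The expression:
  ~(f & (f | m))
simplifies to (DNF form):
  ~f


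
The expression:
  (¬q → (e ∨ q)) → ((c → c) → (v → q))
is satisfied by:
  {q: True, v: False, e: False}
  {v: False, e: False, q: False}
  {e: True, q: True, v: False}
  {e: True, v: False, q: False}
  {q: True, v: True, e: False}
  {v: True, q: False, e: False}
  {e: True, v: True, q: True}


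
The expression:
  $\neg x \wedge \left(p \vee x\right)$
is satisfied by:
  {p: True, x: False}


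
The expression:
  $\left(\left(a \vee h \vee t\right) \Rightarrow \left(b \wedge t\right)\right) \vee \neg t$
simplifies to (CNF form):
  $b \vee \neg t$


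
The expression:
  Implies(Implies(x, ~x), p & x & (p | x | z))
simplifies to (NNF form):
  x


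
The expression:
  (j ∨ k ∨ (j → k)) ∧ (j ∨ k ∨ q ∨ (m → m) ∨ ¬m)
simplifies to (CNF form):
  True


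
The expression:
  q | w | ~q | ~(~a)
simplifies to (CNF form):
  True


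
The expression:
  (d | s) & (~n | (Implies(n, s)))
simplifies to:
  s | (d & ~n)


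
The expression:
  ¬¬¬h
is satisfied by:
  {h: False}


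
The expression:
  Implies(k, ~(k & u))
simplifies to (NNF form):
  ~k | ~u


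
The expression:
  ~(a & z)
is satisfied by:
  {z: False, a: False}
  {a: True, z: False}
  {z: True, a: False}


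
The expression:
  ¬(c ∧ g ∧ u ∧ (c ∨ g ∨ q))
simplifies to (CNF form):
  ¬c ∨ ¬g ∨ ¬u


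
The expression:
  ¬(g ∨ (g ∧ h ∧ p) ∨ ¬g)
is never true.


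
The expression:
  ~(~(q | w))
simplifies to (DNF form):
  q | w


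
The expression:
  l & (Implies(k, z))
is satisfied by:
  {z: True, l: True, k: False}
  {l: True, k: False, z: False}
  {z: True, k: True, l: True}


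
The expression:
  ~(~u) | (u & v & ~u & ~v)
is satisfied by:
  {u: True}


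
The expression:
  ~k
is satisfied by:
  {k: False}


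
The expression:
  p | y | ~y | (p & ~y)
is always true.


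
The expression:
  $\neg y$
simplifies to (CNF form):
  $\neg y$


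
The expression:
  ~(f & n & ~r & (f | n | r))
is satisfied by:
  {r: True, n: False, f: False}
  {r: False, n: False, f: False}
  {f: True, r: True, n: False}
  {f: True, r: False, n: False}
  {n: True, r: True, f: False}
  {n: True, r: False, f: False}
  {n: True, f: True, r: True}


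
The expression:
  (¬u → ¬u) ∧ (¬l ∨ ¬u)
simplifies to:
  ¬l ∨ ¬u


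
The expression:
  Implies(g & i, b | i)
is always true.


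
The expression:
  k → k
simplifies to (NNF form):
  True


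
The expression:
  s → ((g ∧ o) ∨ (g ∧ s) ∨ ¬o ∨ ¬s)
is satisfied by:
  {g: True, s: False, o: False}
  {s: False, o: False, g: False}
  {o: True, g: True, s: False}
  {o: True, s: False, g: False}
  {g: True, s: True, o: False}
  {s: True, g: False, o: False}
  {o: True, s: True, g: True}


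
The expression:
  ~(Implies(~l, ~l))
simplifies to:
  False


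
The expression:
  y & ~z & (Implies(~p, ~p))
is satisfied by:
  {y: True, z: False}


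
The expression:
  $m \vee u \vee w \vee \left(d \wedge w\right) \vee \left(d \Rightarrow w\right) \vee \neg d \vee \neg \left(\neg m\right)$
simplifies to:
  $m \vee u \vee w \vee \neg d$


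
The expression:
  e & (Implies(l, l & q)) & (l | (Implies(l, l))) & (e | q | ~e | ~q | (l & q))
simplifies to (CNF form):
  e & (q | ~l)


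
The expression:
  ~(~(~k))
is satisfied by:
  {k: False}


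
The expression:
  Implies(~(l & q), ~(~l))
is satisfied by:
  {l: True}


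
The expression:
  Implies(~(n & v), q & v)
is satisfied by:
  {n: True, q: True, v: True}
  {n: True, v: True, q: False}
  {q: True, v: True, n: False}
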